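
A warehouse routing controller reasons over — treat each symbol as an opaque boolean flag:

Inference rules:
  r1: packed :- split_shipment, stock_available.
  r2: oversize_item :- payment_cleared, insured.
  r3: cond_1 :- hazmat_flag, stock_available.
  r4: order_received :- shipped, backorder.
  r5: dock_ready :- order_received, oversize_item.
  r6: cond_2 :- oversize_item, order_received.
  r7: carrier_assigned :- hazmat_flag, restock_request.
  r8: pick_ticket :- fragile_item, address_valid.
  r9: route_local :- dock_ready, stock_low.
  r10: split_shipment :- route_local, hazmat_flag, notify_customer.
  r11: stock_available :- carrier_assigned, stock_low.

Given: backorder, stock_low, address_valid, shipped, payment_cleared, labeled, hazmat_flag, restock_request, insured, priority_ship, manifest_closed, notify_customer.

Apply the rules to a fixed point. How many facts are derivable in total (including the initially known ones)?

Round 1 fires r2, r4, r7, giving oversize_item, order_received, carrier_assigned.
Round 2 fires r5, r6, r11, giving dock_ready, cond_2, stock_available.
Round 3 fires r3, r9, giving cond_1, route_local.
Round 4 fires r10, giving split_shipment.
Round 5 fires r1, giving packed.
Closure: {address_valid, backorder, carrier_assigned, cond_1, cond_2, dock_ready, hazmat_flag, insured, labeled, manifest_closed, notify_customer, order_received, oversize_item, packed, payment_cleared, priority_ship, restock_request, route_local, shipped, split_shipment, stock_available, stock_low} — 22 facts.

22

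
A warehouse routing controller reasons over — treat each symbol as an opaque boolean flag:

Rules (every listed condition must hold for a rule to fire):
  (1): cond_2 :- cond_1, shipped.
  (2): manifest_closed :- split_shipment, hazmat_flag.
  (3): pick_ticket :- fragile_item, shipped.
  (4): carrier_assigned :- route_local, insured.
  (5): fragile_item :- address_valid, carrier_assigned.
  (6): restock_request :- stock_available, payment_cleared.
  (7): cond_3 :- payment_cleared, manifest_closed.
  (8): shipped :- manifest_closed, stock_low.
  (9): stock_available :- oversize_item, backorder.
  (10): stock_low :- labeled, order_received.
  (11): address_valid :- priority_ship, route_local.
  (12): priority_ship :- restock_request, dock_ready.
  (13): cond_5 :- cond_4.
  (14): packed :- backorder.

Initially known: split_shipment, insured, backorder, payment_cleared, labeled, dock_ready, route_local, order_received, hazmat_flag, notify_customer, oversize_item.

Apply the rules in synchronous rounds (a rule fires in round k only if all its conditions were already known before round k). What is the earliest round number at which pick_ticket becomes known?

6

Round 1 — (2), (4), (9), (10), (14), derive manifest_closed, carrier_assigned, stock_available, stock_low, packed.
Round 2 — (6), (7), (8), derive restock_request, cond_3, shipped.
Round 3 — (12), derive priority_ship.
Round 4 — (11), derive address_valid.
Round 5 — (5), derive fragile_item.
Round 6 — (3), derive pick_ticket.
pick_ticket first appears in round 6.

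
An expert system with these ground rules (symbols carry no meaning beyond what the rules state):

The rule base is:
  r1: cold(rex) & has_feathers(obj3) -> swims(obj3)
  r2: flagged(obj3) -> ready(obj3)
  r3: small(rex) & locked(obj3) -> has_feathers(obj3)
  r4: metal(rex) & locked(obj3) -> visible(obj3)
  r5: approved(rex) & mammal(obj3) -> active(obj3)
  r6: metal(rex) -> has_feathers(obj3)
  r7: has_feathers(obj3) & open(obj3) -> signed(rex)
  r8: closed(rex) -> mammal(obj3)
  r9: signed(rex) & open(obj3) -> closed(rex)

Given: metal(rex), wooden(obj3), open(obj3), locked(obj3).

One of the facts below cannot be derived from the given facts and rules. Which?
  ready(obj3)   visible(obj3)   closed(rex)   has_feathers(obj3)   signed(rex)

ready(obj3)

Round 1 fires r4, r6, giving visible(obj3), has_feathers(obj3).
Round 2 fires r7, giving signed(rex).
Round 3 fires r9, giving closed(rex).
Round 4 fires r8, giving mammal(obj3).
Derived: signed(rex) (round 2), has_feathers(obj3) (round 1), visible(obj3) (round 1), closed(rex) (round 3). ready(obj3) never appears in any round.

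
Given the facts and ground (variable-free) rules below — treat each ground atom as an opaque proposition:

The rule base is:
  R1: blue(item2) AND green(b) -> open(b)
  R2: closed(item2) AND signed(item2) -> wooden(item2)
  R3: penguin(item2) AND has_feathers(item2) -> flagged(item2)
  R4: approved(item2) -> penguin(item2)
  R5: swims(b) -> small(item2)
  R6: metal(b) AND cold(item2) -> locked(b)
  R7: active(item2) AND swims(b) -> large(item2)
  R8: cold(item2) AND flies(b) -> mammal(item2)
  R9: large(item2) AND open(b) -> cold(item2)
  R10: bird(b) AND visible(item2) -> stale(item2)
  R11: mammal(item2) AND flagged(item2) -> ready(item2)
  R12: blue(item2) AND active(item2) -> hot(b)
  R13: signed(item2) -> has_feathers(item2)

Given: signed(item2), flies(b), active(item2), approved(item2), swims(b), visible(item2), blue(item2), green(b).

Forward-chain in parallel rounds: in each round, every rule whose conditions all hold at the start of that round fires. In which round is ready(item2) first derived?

4

[1] R1 [blue(item2) AND green(b) -> open(b)]; R4 [approved(item2) -> penguin(item2)]; R5 [swims(b) -> small(item2)]; R7 [active(item2) AND swims(b) -> large(item2)]; R12 [blue(item2) AND active(item2) -> hot(b)]; R13 [signed(item2) -> has_feathers(item2)]. ⇒ new: open(b), penguin(item2), small(item2), large(item2), hot(b), has_feathers(item2).
[2] R3 [penguin(item2) AND has_feathers(item2) -> flagged(item2)]; R9 [large(item2) AND open(b) -> cold(item2)]. ⇒ new: flagged(item2), cold(item2).
[3] R8 [cold(item2) AND flies(b) -> mammal(item2)]. ⇒ new: mammal(item2).
[4] R11 [mammal(item2) AND flagged(item2) -> ready(item2)]. ⇒ new: ready(item2).
ready(item2) first appears in round 4.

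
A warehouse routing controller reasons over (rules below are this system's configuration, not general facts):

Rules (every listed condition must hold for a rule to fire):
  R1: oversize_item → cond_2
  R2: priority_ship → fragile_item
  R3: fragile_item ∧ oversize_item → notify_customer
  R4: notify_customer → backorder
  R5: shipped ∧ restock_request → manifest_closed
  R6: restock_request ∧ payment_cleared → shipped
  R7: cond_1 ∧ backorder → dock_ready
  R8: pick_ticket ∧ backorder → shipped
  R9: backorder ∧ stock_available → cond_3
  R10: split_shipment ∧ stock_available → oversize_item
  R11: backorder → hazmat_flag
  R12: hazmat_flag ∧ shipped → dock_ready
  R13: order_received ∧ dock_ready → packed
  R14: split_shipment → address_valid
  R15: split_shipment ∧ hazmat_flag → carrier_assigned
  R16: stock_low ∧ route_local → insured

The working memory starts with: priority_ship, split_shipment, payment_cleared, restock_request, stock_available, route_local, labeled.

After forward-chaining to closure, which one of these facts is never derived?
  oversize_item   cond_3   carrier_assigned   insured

Round 1: R2 [priority_ship → fragile_item]; R6 [restock_request ∧ payment_cleared → shipped]; R10 [split_shipment ∧ stock_available → oversize_item]; R14 [split_shipment → address_valid]. Adds fragile_item, shipped, oversize_item, address_valid.
Round 2: R1 [oversize_item → cond_2]; R3 [fragile_item ∧ oversize_item → notify_customer]; R5 [shipped ∧ restock_request → manifest_closed]. Adds cond_2, notify_customer, manifest_closed.
Round 3: R4 [notify_customer → backorder]. Adds backorder.
Round 4: R9 [backorder ∧ stock_available → cond_3]; R11 [backorder → hazmat_flag]. Adds cond_3, hazmat_flag.
Round 5: R12 [hazmat_flag ∧ shipped → dock_ready]; R15 [split_shipment ∧ hazmat_flag → carrier_assigned]. Adds dock_ready, carrier_assigned.
Derived: cond_3 (round 4), oversize_item (round 1), carrier_assigned (round 5). insured never appears in any round.

insured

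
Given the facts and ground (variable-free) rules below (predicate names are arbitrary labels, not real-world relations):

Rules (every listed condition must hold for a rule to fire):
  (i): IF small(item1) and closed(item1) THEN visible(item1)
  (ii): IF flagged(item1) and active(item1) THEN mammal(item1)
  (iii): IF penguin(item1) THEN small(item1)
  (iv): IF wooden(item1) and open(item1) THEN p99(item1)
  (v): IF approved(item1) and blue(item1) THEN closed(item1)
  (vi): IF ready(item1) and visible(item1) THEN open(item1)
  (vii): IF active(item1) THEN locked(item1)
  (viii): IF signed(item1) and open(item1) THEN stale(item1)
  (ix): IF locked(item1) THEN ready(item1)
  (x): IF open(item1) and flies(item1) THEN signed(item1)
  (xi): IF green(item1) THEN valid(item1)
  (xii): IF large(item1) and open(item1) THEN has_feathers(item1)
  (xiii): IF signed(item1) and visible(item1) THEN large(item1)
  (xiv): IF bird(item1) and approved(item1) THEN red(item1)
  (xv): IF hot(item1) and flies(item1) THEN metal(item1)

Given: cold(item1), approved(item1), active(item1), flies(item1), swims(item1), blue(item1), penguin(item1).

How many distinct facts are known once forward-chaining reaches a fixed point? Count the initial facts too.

Round 1 — (iii), (v), (vii), derive small(item1), closed(item1), locked(item1).
Round 2 — (i), (ix), derive visible(item1), ready(item1).
Round 3 — (vi), derive open(item1).
Round 4 — (x), derive signed(item1).
Round 5 — (viii), (xiii), derive stale(item1), large(item1).
Round 6 — (xii), derive has_feathers(item1).
Closure: {active(item1), approved(item1), blue(item1), closed(item1), cold(item1), flies(item1), has_feathers(item1), large(item1), locked(item1), open(item1), penguin(item1), ready(item1), signed(item1), small(item1), stale(item1), swims(item1), visible(item1)} — 17 facts.

17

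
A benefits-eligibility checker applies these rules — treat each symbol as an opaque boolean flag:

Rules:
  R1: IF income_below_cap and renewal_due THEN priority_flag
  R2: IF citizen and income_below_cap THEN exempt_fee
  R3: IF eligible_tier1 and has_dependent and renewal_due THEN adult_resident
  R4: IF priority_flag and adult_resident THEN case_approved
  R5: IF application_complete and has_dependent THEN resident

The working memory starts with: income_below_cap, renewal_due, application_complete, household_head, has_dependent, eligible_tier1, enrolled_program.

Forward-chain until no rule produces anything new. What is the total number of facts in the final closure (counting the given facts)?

11

[1] R1 [IF income_below_cap and renewal_due THEN priority_flag]; R3 [IF eligible_tier1 and has_dependent and renewal_due THEN adult_resident]; R5 [IF application_complete and has_dependent THEN resident]. ⇒ new: priority_flag, adult_resident, resident.
[2] R4 [IF priority_flag and adult_resident THEN case_approved]. ⇒ new: case_approved.
Closure: {adult_resident, application_complete, case_approved, eligible_tier1, enrolled_program, has_dependent, household_head, income_below_cap, priority_flag, renewal_due, resident} — 11 facts.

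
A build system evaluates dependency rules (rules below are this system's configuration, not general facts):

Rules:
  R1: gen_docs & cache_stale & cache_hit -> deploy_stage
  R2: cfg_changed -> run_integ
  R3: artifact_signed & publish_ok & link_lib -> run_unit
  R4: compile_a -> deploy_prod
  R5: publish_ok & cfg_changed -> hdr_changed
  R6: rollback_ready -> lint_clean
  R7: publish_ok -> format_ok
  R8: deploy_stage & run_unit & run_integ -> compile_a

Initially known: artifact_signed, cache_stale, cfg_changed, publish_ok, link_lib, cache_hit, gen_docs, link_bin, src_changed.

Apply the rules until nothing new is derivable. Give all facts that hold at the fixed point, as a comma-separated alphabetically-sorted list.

artifact_signed, cache_hit, cache_stale, cfg_changed, compile_a, deploy_prod, deploy_stage, format_ok, gen_docs, hdr_changed, link_bin, link_lib, publish_ok, run_integ, run_unit, src_changed

Round 1 fires R1, R2, R3, R5, R7, giving deploy_stage, run_integ, run_unit, hdr_changed, format_ok.
Round 2 fires R8, giving compile_a.
Round 3 fires R4, giving deploy_prod.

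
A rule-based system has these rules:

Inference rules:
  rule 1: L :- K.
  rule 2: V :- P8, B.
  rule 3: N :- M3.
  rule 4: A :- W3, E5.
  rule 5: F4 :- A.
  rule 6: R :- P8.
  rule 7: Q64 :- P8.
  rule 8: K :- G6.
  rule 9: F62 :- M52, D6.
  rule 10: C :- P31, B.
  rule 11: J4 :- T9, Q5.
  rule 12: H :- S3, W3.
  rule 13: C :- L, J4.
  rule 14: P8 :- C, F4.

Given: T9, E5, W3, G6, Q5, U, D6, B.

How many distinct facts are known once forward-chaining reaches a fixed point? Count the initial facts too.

Round 1 — rule 4, rule 8, rule 11, derive A, K, J4.
Round 2 — rule 1, rule 5, derive L, F4.
Round 3 — rule 13, derive C.
Round 4 — rule 14, derive P8.
Round 5 — rule 2, rule 6, rule 7, derive V, R, Q64.
Closure: {A, B, C, D6, E5, F4, G6, J4, K, L, P8, Q5, Q64, R, T9, U, V, W3} — 18 facts.

18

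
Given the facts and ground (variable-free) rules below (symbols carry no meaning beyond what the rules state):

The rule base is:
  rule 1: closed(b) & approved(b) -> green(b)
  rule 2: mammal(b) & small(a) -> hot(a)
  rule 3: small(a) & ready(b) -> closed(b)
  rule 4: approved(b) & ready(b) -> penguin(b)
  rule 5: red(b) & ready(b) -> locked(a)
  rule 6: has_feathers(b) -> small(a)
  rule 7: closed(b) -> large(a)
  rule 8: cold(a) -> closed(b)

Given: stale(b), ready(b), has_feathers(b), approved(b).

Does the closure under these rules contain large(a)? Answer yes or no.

yes

Round 1 — rule 4, rule 6, derive penguin(b), small(a).
Round 2 — rule 3, derive closed(b).
Round 3 — rule 1, rule 7, derive green(b), large(a).
large(a) appears in round 3, so it is derivable.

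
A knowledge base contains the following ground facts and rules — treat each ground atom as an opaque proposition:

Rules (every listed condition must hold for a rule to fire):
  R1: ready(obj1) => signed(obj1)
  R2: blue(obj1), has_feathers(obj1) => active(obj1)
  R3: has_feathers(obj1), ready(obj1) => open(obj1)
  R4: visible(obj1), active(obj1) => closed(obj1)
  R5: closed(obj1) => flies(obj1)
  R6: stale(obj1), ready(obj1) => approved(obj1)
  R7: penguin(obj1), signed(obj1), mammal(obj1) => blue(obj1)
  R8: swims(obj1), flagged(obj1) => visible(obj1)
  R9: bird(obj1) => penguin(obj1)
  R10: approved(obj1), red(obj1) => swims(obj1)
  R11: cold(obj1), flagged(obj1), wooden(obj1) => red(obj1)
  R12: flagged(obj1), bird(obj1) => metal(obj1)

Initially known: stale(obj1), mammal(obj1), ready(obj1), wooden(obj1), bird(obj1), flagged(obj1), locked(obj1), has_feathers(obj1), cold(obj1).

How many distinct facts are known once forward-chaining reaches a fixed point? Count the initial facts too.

Round 1: R1 [ready(obj1) => signed(obj1)]; R3 [has_feathers(obj1), ready(obj1) => open(obj1)]; R6 [stale(obj1), ready(obj1) => approved(obj1)]; R9 [bird(obj1) => penguin(obj1)]; R11 [cold(obj1), flagged(obj1), wooden(obj1) => red(obj1)]; R12 [flagged(obj1), bird(obj1) => metal(obj1)]. Adds signed(obj1), open(obj1), approved(obj1), penguin(obj1), red(obj1), metal(obj1).
Round 2: R7 [penguin(obj1), signed(obj1), mammal(obj1) => blue(obj1)]; R10 [approved(obj1), red(obj1) => swims(obj1)]. Adds blue(obj1), swims(obj1).
Round 3: R2 [blue(obj1), has_feathers(obj1) => active(obj1)]; R8 [swims(obj1), flagged(obj1) => visible(obj1)]. Adds active(obj1), visible(obj1).
Round 4: R4 [visible(obj1), active(obj1) => closed(obj1)]. Adds closed(obj1).
Round 5: R5 [closed(obj1) => flies(obj1)]. Adds flies(obj1).
Closure: {active(obj1), approved(obj1), bird(obj1), blue(obj1), closed(obj1), cold(obj1), flagged(obj1), flies(obj1), has_feathers(obj1), locked(obj1), mammal(obj1), metal(obj1), open(obj1), penguin(obj1), ready(obj1), red(obj1), signed(obj1), stale(obj1), swims(obj1), visible(obj1), wooden(obj1)} — 21 facts.

21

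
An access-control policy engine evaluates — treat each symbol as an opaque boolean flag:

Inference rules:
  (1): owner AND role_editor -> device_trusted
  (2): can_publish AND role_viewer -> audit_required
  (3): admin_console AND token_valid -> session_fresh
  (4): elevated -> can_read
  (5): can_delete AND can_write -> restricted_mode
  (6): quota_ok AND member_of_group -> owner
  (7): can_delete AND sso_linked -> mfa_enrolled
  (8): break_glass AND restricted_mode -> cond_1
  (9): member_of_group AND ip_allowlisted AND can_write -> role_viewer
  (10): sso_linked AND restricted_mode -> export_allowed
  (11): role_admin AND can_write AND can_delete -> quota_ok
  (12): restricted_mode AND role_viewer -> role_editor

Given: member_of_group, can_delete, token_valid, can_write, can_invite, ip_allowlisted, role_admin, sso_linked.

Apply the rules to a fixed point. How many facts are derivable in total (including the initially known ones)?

[1] (5) [can_delete AND can_write -> restricted_mode]; (7) [can_delete AND sso_linked -> mfa_enrolled]; (9) [member_of_group AND ip_allowlisted AND can_write -> role_viewer]; (11) [role_admin AND can_write AND can_delete -> quota_ok]. ⇒ new: restricted_mode, mfa_enrolled, role_viewer, quota_ok.
[2] (6) [quota_ok AND member_of_group -> owner]; (10) [sso_linked AND restricted_mode -> export_allowed]; (12) [restricted_mode AND role_viewer -> role_editor]. ⇒ new: owner, export_allowed, role_editor.
[3] (1) [owner AND role_editor -> device_trusted]. ⇒ new: device_trusted.
Closure: {can_delete, can_invite, can_write, device_trusted, export_allowed, ip_allowlisted, member_of_group, mfa_enrolled, owner, quota_ok, restricted_mode, role_admin, role_editor, role_viewer, sso_linked, token_valid} — 16 facts.

16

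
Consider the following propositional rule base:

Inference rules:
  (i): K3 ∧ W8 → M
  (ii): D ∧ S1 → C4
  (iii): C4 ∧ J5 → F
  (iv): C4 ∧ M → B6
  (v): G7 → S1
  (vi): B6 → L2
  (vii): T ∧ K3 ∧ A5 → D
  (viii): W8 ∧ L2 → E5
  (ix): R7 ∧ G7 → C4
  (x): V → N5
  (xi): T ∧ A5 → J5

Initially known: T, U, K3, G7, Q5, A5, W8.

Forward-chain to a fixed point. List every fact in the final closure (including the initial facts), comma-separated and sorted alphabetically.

Round 1: (i) [K3 ∧ W8 → M]; (v) [G7 → S1]; (vii) [T ∧ K3 ∧ A5 → D]; (xi) [T ∧ A5 → J5]. New: M, S1, D, J5.
Round 2: (ii) [D ∧ S1 → C4]. New: C4.
Round 3: (iii) [C4 ∧ J5 → F]; (iv) [C4 ∧ M → B6]. New: F, B6.
Round 4: (vi) [B6 → L2]. New: L2.
Round 5: (viii) [W8 ∧ L2 → E5]. New: E5.

A5, B6, C4, D, E5, F, G7, J5, K3, L2, M, Q5, S1, T, U, W8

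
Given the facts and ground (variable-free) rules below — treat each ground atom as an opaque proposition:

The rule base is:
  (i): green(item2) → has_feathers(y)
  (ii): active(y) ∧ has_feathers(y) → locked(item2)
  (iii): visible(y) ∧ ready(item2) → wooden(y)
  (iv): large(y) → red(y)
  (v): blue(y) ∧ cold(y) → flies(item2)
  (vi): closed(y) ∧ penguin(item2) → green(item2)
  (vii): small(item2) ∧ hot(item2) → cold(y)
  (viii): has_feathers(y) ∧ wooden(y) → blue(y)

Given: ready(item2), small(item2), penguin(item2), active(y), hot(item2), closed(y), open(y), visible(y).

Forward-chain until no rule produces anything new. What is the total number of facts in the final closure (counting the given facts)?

Round 1 fires (iii), (vi), (vii), giving wooden(y), green(item2), cold(y).
Round 2 fires (i), giving has_feathers(y).
Round 3 fires (ii), (viii), giving locked(item2), blue(y).
Round 4 fires (v), giving flies(item2).
Closure: {active(y), blue(y), closed(y), cold(y), flies(item2), green(item2), has_feathers(y), hot(item2), locked(item2), open(y), penguin(item2), ready(item2), small(item2), visible(y), wooden(y)} — 15 facts.

15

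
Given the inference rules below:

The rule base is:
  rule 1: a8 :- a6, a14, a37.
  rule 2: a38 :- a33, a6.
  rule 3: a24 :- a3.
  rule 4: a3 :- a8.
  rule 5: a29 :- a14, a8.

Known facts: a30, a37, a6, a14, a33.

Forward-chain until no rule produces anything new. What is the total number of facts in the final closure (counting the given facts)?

Round 1: rule 1 [a8 :- a6, a14, a37.]; rule 2 [a38 :- a33, a6.]. Adds a8, a38.
Round 2: rule 4 [a3 :- a8.]; rule 5 [a29 :- a14, a8.]. Adds a3, a29.
Round 3: rule 3 [a24 :- a3.]. Adds a24.
Closure: {a14, a24, a29, a3, a30, a33, a37, a38, a6, a8} — 10 facts.

10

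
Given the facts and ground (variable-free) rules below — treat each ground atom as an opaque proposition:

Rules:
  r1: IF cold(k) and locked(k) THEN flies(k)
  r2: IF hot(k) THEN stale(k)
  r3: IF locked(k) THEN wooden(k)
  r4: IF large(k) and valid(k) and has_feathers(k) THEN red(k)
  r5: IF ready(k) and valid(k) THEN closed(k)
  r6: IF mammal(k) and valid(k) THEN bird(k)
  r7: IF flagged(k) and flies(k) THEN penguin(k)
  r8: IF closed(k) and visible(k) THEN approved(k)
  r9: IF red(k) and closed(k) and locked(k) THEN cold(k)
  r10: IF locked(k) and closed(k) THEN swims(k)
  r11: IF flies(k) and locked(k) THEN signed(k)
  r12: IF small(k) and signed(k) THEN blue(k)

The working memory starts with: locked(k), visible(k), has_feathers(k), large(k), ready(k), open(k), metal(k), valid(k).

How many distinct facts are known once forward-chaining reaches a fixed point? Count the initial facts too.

16

Round 1: r3 [IF locked(k) THEN wooden(k)]; r4 [IF large(k) and valid(k) and has_feathers(k) THEN red(k)]; r5 [IF ready(k) and valid(k) THEN closed(k)]. Adds wooden(k), red(k), closed(k).
Round 2: r8 [IF closed(k) and visible(k) THEN approved(k)]; r9 [IF red(k) and closed(k) and locked(k) THEN cold(k)]; r10 [IF locked(k) and closed(k) THEN swims(k)]. Adds approved(k), cold(k), swims(k).
Round 3: r1 [IF cold(k) and locked(k) THEN flies(k)]. Adds flies(k).
Round 4: r11 [IF flies(k) and locked(k) THEN signed(k)]. Adds signed(k).
Closure: {approved(k), closed(k), cold(k), flies(k), has_feathers(k), large(k), locked(k), metal(k), open(k), ready(k), red(k), signed(k), swims(k), valid(k), visible(k), wooden(k)} — 16 facts.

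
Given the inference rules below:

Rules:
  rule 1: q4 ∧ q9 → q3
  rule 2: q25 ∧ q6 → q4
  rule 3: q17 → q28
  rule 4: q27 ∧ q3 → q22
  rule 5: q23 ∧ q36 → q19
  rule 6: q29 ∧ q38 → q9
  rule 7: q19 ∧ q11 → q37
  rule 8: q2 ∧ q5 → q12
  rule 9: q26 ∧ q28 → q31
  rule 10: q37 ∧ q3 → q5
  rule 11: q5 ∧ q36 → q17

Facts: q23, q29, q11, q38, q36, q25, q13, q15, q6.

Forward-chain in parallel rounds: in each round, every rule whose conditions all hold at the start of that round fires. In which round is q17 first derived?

4

Round 1 — rule 2, rule 5, rule 6, derive q4, q19, q9.
Round 2 — rule 1, rule 7, derive q3, q37.
Round 3 — rule 10, derive q5.
Round 4 — rule 11, derive q17.
q17 first appears in round 4.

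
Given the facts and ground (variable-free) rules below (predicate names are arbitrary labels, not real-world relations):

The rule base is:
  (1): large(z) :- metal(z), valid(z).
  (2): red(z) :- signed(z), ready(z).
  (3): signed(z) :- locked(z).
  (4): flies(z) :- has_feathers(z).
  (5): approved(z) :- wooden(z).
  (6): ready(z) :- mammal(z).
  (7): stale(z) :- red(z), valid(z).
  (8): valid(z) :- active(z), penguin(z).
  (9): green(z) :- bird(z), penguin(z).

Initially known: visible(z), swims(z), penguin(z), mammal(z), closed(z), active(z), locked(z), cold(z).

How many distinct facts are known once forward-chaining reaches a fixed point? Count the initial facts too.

Round 1 fires (3), (6), (8), giving signed(z), ready(z), valid(z).
Round 2 fires (2), giving red(z).
Round 3 fires (7), giving stale(z).
Closure: {active(z), closed(z), cold(z), locked(z), mammal(z), penguin(z), ready(z), red(z), signed(z), stale(z), swims(z), valid(z), visible(z)} — 13 facts.

13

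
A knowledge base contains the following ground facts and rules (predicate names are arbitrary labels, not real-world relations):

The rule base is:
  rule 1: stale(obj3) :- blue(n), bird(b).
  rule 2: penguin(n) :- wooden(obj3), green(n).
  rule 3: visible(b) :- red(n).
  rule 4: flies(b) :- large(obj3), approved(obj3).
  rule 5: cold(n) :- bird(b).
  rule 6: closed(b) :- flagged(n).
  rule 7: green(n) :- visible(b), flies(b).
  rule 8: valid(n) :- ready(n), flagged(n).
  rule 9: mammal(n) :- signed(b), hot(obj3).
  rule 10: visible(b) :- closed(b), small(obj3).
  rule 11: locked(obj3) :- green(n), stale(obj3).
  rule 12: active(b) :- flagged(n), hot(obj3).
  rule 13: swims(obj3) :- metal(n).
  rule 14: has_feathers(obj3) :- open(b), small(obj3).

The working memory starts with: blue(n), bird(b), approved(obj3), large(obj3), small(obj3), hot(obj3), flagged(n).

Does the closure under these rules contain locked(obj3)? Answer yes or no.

yes

Round 1 fires rule 1, rule 4, rule 5, rule 6, rule 12, giving stale(obj3), flies(b), cold(n), closed(b), active(b).
Round 2 fires rule 10, giving visible(b).
Round 3 fires rule 7, giving green(n).
Round 4 fires rule 11, giving locked(obj3).
locked(obj3) appears in round 4, so it is derivable.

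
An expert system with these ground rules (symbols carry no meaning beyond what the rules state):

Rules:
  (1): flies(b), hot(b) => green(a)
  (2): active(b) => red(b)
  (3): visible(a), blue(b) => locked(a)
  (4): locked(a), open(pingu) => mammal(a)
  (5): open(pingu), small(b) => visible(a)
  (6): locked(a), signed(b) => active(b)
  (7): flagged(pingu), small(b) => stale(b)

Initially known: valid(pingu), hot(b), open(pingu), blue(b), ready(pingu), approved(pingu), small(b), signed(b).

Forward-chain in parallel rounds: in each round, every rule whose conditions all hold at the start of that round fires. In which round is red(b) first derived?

4

[1] (5) [open(pingu), small(b) => visible(a)]. ⇒ new: visible(a).
[2] (3) [visible(a), blue(b) => locked(a)]. ⇒ new: locked(a).
[3] (4) [locked(a), open(pingu) => mammal(a)]; (6) [locked(a), signed(b) => active(b)]. ⇒ new: mammal(a), active(b).
[4] (2) [active(b) => red(b)]. ⇒ new: red(b).
red(b) first appears in round 4.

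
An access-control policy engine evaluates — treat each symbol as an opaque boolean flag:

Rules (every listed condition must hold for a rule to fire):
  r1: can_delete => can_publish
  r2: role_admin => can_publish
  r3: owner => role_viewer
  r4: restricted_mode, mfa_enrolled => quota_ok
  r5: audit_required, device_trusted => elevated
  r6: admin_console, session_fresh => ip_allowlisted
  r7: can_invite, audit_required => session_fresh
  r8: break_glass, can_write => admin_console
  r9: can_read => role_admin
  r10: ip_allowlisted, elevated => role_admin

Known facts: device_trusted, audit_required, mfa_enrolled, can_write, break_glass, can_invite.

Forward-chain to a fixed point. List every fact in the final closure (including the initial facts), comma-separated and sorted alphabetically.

Round 1 — r5, r7, r8, derive elevated, session_fresh, admin_console.
Round 2 — r6, derive ip_allowlisted.
Round 3 — r10, derive role_admin.
Round 4 — r2, derive can_publish.

admin_console, audit_required, break_glass, can_invite, can_publish, can_write, device_trusted, elevated, ip_allowlisted, mfa_enrolled, role_admin, session_fresh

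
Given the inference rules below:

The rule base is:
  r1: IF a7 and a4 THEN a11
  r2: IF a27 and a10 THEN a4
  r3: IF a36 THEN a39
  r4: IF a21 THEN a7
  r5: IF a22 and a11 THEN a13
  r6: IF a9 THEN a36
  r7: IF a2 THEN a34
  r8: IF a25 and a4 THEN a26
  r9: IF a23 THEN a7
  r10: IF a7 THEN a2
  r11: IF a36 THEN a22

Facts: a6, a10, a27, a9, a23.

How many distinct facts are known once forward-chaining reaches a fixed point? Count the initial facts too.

14

Round 1: r2 [IF a27 and a10 THEN a4]; r6 [IF a9 THEN a36]; r9 [IF a23 THEN a7]. New: a4, a36, a7.
Round 2: r1 [IF a7 and a4 THEN a11]; r3 [IF a36 THEN a39]; r10 [IF a7 THEN a2]; r11 [IF a36 THEN a22]. New: a11, a39, a2, a22.
Round 3: r5 [IF a22 and a11 THEN a13]; r7 [IF a2 THEN a34]. New: a13, a34.
Closure: {a10, a11, a13, a2, a22, a23, a27, a34, a36, a39, a4, a6, a7, a9} — 14 facts.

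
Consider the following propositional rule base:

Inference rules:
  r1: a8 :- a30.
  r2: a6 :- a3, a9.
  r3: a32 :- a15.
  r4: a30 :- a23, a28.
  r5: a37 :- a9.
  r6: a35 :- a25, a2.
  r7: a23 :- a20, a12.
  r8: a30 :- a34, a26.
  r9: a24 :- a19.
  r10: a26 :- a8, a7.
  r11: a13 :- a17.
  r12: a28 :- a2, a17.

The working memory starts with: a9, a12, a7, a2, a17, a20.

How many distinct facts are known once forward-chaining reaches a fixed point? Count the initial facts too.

[1] r5 [a37 :- a9.]; r7 [a23 :- a20, a12.]; r11 [a13 :- a17.]; r12 [a28 :- a2, a17.]. ⇒ new: a37, a23, a13, a28.
[2] r4 [a30 :- a23, a28.]. ⇒ new: a30.
[3] r1 [a8 :- a30.]. ⇒ new: a8.
[4] r10 [a26 :- a8, a7.]. ⇒ new: a26.
Closure: {a12, a13, a17, a2, a20, a23, a26, a28, a30, a37, a7, a8, a9} — 13 facts.

13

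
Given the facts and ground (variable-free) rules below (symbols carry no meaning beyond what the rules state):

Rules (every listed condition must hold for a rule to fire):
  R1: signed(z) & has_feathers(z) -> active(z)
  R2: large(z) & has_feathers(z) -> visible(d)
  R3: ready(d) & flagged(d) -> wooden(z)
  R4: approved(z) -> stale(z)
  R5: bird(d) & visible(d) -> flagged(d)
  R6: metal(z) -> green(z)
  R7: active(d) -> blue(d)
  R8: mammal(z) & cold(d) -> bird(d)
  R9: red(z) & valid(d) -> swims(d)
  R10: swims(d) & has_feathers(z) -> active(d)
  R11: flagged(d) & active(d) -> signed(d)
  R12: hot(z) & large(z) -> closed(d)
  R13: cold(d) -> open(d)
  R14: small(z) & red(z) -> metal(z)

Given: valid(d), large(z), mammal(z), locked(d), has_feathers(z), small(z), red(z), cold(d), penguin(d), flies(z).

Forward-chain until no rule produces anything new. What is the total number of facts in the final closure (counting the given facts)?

Round 1 fires R2, R8, R9, R13, R14, giving visible(d), bird(d), swims(d), open(d), metal(z).
Round 2 fires R5, R6, R10, giving flagged(d), green(z), active(d).
Round 3 fires R7, R11, giving blue(d), signed(d).
Closure: {active(d), bird(d), blue(d), cold(d), flagged(d), flies(z), green(z), has_feathers(z), large(z), locked(d), mammal(z), metal(z), open(d), penguin(d), red(z), signed(d), small(z), swims(d), valid(d), visible(d)} — 20 facts.

20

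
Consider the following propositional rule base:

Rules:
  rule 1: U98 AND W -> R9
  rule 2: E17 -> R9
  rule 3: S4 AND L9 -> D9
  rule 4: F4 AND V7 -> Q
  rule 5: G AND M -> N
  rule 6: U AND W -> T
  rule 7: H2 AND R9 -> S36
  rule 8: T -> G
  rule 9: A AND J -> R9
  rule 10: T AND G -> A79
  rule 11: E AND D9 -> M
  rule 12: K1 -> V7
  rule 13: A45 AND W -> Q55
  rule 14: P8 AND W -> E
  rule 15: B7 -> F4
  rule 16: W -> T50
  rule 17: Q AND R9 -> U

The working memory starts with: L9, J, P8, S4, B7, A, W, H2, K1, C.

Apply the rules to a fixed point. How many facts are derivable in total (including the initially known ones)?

Round 1: rule 3 [S4 AND L9 -> D9]; rule 9 [A AND J -> R9]; rule 12 [K1 -> V7]; rule 14 [P8 AND W -> E]; rule 15 [B7 -> F4]; rule 16 [W -> T50]. Adds D9, R9, V7, E, F4, T50.
Round 2: rule 4 [F4 AND V7 -> Q]; rule 7 [H2 AND R9 -> S36]; rule 11 [E AND D9 -> M]. Adds Q, S36, M.
Round 3: rule 17 [Q AND R9 -> U]. Adds U.
Round 4: rule 6 [U AND W -> T]. Adds T.
Round 5: rule 8 [T -> G]. Adds G.
Round 6: rule 5 [G AND M -> N]; rule 10 [T AND G -> A79]. Adds N, A79.
Closure: {A, A79, B7, C, D9, E, F4, G, H2, J, K1, L9, M, N, P8, Q, R9, S36, S4, T, T50, U, V7, W} — 24 facts.

24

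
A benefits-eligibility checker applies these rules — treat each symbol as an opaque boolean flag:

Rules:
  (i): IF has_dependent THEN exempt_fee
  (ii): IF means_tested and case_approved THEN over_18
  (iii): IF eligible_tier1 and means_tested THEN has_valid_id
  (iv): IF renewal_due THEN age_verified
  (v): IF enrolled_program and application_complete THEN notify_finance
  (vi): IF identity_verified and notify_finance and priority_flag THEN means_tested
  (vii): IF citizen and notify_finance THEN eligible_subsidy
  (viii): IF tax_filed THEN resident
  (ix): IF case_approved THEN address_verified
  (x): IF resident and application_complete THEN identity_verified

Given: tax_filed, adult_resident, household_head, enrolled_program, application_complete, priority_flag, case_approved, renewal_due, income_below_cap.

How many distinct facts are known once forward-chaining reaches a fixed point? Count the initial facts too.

[1] (iv) [IF renewal_due THEN age_verified]; (v) [IF enrolled_program and application_complete THEN notify_finance]; (viii) [IF tax_filed THEN resident]; (ix) [IF case_approved THEN address_verified]. ⇒ new: age_verified, notify_finance, resident, address_verified.
[2] (x) [IF resident and application_complete THEN identity_verified]. ⇒ new: identity_verified.
[3] (vi) [IF identity_verified and notify_finance and priority_flag THEN means_tested]. ⇒ new: means_tested.
[4] (ii) [IF means_tested and case_approved THEN over_18]. ⇒ new: over_18.
Closure: {address_verified, adult_resident, age_verified, application_complete, case_approved, enrolled_program, household_head, identity_verified, income_below_cap, means_tested, notify_finance, over_18, priority_flag, renewal_due, resident, tax_filed} — 16 facts.

16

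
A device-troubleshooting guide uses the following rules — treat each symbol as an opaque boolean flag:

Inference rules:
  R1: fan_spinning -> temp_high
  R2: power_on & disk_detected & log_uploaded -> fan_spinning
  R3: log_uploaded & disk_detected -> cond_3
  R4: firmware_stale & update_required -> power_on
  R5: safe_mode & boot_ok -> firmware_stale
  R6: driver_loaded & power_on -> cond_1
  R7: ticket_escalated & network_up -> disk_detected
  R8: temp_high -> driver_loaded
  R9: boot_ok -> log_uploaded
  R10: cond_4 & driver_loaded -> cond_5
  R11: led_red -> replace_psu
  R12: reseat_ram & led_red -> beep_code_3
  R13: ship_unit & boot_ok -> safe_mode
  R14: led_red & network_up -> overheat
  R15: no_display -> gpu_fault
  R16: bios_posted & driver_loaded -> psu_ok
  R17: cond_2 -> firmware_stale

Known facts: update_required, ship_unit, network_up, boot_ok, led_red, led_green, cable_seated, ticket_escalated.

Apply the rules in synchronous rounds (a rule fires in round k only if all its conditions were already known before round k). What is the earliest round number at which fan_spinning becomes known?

Round 1: R7 [ticket_escalated & network_up -> disk_detected]; R9 [boot_ok -> log_uploaded]; R11 [led_red -> replace_psu]; R13 [ship_unit & boot_ok -> safe_mode]; R14 [led_red & network_up -> overheat]. New: disk_detected, log_uploaded, replace_psu, safe_mode, overheat.
Round 2: R3 [log_uploaded & disk_detected -> cond_3]; R5 [safe_mode & boot_ok -> firmware_stale]. New: cond_3, firmware_stale.
Round 3: R4 [firmware_stale & update_required -> power_on]. New: power_on.
Round 4: R2 [power_on & disk_detected & log_uploaded -> fan_spinning]. New: fan_spinning.
fan_spinning first appears in round 4.

4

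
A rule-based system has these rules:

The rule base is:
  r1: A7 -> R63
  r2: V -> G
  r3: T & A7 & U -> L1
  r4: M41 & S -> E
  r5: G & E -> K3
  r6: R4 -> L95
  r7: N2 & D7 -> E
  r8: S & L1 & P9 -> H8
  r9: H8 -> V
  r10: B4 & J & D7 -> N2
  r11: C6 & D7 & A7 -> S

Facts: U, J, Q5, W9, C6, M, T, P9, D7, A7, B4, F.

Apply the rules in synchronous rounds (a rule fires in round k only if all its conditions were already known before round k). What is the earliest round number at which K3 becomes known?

[1] r1 [A7 -> R63]; r3 [T & A7 & U -> L1]; r10 [B4 & J & D7 -> N2]; r11 [C6 & D7 & A7 -> S]. ⇒ new: R63, L1, N2, S.
[2] r7 [N2 & D7 -> E]; r8 [S & L1 & P9 -> H8]. ⇒ new: E, H8.
[3] r9 [H8 -> V]. ⇒ new: V.
[4] r2 [V -> G]. ⇒ new: G.
[5] r5 [G & E -> K3]. ⇒ new: K3.
K3 first appears in round 5.

5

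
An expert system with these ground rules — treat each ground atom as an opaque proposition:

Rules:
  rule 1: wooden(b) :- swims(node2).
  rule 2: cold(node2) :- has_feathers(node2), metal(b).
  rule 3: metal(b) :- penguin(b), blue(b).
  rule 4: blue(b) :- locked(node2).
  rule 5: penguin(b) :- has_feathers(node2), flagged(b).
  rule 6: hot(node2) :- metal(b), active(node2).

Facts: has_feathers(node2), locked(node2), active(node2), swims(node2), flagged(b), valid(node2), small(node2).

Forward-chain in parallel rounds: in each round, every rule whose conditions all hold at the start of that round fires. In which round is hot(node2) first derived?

[1] rule 1 [wooden(b) :- swims(node2).]; rule 4 [blue(b) :- locked(node2).]; rule 5 [penguin(b) :- has_feathers(node2), flagged(b).]. ⇒ new: wooden(b), blue(b), penguin(b).
[2] rule 3 [metal(b) :- penguin(b), blue(b).]. ⇒ new: metal(b).
[3] rule 2 [cold(node2) :- has_feathers(node2), metal(b).]; rule 6 [hot(node2) :- metal(b), active(node2).]. ⇒ new: cold(node2), hot(node2).
hot(node2) first appears in round 3.

3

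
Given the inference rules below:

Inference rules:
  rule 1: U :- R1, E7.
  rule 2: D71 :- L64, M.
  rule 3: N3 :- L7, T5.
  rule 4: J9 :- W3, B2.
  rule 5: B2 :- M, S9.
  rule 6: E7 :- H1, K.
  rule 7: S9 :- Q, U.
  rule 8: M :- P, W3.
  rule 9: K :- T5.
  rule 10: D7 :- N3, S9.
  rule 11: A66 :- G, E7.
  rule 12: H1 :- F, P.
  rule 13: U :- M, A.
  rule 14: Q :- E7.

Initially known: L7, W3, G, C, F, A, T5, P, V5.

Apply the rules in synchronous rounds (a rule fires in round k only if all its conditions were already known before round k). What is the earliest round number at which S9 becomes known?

Round 1 fires rule 3, rule 8, rule 9, rule 12, giving N3, M, K, H1.
Round 2 fires rule 6, rule 13, giving E7, U.
Round 3 fires rule 11, rule 14, giving A66, Q.
Round 4 fires rule 7, giving S9.
S9 first appears in round 4.

4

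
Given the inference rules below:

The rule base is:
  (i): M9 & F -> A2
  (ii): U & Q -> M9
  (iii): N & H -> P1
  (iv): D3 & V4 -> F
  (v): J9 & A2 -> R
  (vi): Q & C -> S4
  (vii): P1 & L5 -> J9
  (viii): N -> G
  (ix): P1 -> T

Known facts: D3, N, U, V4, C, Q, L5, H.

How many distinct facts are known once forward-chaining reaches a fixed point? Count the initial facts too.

Round 1: (ii) [U & Q -> M9]; (iii) [N & H -> P1]; (iv) [D3 & V4 -> F]; (vi) [Q & C -> S4]; (viii) [N -> G]. New: M9, P1, F, S4, G.
Round 2: (i) [M9 & F -> A2]; (vii) [P1 & L5 -> J9]; (ix) [P1 -> T]. New: A2, J9, T.
Round 3: (v) [J9 & A2 -> R]. New: R.
Closure: {A2, C, D3, F, G, H, J9, L5, M9, N, P1, Q, R, S4, T, U, V4} — 17 facts.

17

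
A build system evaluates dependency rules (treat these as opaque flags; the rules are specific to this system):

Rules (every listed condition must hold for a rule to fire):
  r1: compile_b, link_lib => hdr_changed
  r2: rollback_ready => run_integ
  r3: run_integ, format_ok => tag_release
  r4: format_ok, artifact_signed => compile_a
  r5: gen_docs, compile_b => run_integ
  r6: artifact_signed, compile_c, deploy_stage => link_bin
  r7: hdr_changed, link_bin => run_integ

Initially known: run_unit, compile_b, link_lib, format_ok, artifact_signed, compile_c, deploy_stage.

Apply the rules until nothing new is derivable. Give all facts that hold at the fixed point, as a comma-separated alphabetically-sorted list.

artifact_signed, compile_a, compile_b, compile_c, deploy_stage, format_ok, hdr_changed, link_bin, link_lib, run_integ, run_unit, tag_release

Round 1: r1 [compile_b, link_lib => hdr_changed]; r4 [format_ok, artifact_signed => compile_a]; r6 [artifact_signed, compile_c, deploy_stage => link_bin]. New: hdr_changed, compile_a, link_bin.
Round 2: r7 [hdr_changed, link_bin => run_integ]. New: run_integ.
Round 3: r3 [run_integ, format_ok => tag_release]. New: tag_release.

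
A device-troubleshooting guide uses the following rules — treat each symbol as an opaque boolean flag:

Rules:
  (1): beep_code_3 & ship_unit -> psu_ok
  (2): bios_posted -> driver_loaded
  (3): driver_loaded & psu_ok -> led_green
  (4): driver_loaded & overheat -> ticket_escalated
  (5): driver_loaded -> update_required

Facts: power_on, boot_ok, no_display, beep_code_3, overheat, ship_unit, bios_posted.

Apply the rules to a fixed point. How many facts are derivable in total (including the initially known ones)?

Round 1 — (1), (2), derive psu_ok, driver_loaded.
Round 2 — (3), (4), (5), derive led_green, ticket_escalated, update_required.
Closure: {beep_code_3, bios_posted, boot_ok, driver_loaded, led_green, no_display, overheat, power_on, psu_ok, ship_unit, ticket_escalated, update_required} — 12 facts.

12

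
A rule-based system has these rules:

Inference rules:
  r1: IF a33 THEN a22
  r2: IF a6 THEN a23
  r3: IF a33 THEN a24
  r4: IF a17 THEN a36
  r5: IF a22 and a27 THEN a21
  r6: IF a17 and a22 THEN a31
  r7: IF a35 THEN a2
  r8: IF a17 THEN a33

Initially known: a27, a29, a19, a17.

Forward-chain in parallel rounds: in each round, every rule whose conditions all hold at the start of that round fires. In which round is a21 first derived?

Round 1: r4 [IF a17 THEN a36]; r8 [IF a17 THEN a33]. New: a36, a33.
Round 2: r1 [IF a33 THEN a22]; r3 [IF a33 THEN a24]. New: a22, a24.
Round 3: r5 [IF a22 and a27 THEN a21]; r6 [IF a17 and a22 THEN a31]. New: a21, a31.
a21 first appears in round 3.

3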